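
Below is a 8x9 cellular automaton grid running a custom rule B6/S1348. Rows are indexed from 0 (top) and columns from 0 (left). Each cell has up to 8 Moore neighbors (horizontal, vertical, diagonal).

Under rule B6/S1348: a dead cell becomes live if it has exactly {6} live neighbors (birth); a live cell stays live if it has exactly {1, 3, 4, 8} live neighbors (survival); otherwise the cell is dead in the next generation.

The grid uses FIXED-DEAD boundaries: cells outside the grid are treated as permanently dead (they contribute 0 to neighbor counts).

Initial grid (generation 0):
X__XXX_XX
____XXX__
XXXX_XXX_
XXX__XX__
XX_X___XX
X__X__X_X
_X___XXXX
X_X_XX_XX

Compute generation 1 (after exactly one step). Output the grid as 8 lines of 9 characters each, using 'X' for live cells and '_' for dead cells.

Answer: ____XX__X
_________
X_XX___X_
_____X___
X______X_
X__X__X_X
_X___X__X
X_X__X_XX

Derivation:
Simulating step by step:
Generation 0 (given above): 41 live cells
Generation 1: 22 live cells
(generation 1 grid is the final answer)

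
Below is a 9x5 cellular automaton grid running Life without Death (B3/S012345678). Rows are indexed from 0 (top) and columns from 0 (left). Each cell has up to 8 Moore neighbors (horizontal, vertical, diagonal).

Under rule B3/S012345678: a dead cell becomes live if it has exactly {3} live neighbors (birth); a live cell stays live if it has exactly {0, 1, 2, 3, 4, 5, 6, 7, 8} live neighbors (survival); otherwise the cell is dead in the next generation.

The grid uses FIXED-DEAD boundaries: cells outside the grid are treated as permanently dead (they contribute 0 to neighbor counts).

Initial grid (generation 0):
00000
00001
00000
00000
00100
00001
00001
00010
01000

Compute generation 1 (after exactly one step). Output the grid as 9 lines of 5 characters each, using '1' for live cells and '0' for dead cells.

Answer: 00000
00001
00000
00000
00100
00011
00011
00010
01000

Derivation:
Simulating step by step:
Generation 0 (given above): 6 live cells
Generation 1: 8 live cells
(generation 1 grid is the final answer)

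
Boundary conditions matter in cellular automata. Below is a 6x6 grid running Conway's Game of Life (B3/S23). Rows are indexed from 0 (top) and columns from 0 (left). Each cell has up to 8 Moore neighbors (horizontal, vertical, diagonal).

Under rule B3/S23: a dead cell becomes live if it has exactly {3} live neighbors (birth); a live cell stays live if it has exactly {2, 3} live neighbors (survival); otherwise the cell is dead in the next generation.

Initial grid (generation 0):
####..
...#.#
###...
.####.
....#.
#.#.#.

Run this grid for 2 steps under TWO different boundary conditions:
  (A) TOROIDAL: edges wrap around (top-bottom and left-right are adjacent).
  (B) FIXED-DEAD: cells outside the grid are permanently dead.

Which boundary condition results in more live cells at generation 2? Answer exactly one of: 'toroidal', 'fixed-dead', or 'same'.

Under TOROIDAL boundary, generation 2:
##....
....#.
...#..
#...#.
##..#.
.#.#..
Population = 11

Under FIXED-DEAD boundary, generation 2:
..#.#.
.#..#.
...##.
....##
...###
....#.
Population = 12

Comparison: toroidal=11, fixed-dead=12 -> fixed-dead

Answer: fixed-dead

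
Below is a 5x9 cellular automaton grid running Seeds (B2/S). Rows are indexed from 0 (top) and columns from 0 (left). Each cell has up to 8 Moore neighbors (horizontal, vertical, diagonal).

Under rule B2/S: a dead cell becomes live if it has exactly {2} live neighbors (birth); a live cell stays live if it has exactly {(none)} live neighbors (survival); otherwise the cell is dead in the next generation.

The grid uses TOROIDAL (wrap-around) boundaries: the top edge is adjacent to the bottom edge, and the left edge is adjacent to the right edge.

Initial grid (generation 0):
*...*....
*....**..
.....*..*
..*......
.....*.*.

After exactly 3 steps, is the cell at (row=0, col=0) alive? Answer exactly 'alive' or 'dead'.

Answer: dead

Derivation:
Simulating step by step:
Generation 0 (given above): 10 live cells
Generation 1: 17 live cells
.*.....*.
.*.....*.
**..*..*.
....**.**
.*.**.*.*
Generation 2: 5 live cells
...***...
.........
..**.....
.........
.........
Generation 3: 5 live cells
.........
.....*...
.........
..**.....
...*.*...

Cell (0,0) at generation 3: 0 -> dead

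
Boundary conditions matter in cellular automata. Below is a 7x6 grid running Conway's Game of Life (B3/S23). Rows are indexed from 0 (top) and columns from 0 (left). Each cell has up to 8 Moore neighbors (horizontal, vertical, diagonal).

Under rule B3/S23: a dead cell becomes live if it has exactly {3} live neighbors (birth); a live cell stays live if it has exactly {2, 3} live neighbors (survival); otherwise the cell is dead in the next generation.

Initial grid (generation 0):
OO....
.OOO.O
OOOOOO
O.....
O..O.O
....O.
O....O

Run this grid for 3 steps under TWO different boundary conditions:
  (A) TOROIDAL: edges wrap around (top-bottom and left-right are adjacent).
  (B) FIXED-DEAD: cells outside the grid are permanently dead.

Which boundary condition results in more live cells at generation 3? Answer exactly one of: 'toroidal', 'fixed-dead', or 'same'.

Answer: toroidal

Derivation:
Under TOROIDAL boundary, generation 3:
O...O.
......
......
....OO
O...OO
...O..
.O..O.
Population = 10

Under FIXED-DEAD boundary, generation 3:
......
......
....OO
...O..
...O..
....OO
......
Population = 6

Comparison: toroidal=10, fixed-dead=6 -> toroidal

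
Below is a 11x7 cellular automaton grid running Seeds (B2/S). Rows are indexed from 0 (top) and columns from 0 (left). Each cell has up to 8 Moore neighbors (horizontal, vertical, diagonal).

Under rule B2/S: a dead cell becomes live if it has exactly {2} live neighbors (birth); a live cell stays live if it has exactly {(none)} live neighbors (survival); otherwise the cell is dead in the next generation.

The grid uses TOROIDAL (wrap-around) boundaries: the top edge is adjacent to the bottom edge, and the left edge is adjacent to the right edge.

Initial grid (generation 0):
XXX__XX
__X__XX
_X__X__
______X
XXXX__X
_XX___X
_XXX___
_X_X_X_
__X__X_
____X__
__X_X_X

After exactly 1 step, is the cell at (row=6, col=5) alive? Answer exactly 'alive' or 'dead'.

Answer: alive

Derivation:
Simulating step by step:
Generation 0 (given above): 31 live cells
Generation 1: 14 live cells
_______
_______
__XX___
____X__
_______
____XX_
_____XX
X_____X
_X____X
_XX___X
_______

Cell (6,5) at generation 1: 1 -> alive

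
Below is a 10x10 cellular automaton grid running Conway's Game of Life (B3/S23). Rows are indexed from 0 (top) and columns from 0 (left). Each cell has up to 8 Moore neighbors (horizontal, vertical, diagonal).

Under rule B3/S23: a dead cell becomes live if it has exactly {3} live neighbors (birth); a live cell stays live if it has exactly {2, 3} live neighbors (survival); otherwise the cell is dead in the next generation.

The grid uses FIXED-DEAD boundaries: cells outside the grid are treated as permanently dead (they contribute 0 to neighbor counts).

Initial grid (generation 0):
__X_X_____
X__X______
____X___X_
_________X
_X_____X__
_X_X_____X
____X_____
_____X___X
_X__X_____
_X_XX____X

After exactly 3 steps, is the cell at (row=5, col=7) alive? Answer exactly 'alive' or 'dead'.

Answer: dead

Derivation:
Simulating step by step:
Generation 0 (given above): 21 live cells
Generation 1: 17 live cells
___X______
___XX_____
__________
________X_
__X_____X_
__X_______
____X_____
____XX____
__XXXX____
__XXX_____
Generation 2: 11 live cells
___XX_____
___XX_____
__________
__________
__________
___X______
___XXX____
__________
__X_______
__X__X____
Generation 3: 9 live cells
___XX_____
___XX_____
__________
__________
__________
___X______
___XX_____
___XX_____
__________
__________

Cell (5,7) at generation 3: 0 -> dead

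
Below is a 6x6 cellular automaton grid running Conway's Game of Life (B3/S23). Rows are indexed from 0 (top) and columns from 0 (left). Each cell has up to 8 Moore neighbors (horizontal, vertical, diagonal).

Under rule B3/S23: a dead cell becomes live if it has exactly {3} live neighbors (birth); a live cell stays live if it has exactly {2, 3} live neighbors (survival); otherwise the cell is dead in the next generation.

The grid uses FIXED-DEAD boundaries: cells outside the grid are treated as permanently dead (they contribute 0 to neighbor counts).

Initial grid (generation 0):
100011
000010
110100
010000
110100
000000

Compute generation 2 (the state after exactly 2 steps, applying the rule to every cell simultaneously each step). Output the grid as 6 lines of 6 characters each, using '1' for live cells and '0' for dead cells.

Answer: 000101
100101
101110
000000
010000
010000

Derivation:
Simulating step by step:
Generation 0 (given above): 11 live cells
Generation 1: 13 live cells
000011
110111
111000
000000
111000
000000
Generation 2: 11 live cells
(generation 2 grid is the final answer)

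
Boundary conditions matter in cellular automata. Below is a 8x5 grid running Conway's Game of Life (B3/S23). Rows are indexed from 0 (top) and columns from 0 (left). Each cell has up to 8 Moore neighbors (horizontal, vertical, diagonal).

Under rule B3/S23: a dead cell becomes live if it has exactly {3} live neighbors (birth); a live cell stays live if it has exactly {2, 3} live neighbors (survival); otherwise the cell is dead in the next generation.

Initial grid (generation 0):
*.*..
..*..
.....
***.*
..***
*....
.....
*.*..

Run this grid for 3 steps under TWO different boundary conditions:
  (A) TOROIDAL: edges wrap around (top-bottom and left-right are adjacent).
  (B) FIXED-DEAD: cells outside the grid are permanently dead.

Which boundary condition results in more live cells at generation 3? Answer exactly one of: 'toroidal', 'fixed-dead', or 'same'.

Under TOROIDAL boundary, generation 3:
.***.
..**.
...*.
...**
.**.*
..**.
..**.
.....
Population = 15

Under FIXED-DEAD boundary, generation 3:
.....
.....
.....
....*
.**.*
.***.
..*..
.....
Population = 8

Comparison: toroidal=15, fixed-dead=8 -> toroidal

Answer: toroidal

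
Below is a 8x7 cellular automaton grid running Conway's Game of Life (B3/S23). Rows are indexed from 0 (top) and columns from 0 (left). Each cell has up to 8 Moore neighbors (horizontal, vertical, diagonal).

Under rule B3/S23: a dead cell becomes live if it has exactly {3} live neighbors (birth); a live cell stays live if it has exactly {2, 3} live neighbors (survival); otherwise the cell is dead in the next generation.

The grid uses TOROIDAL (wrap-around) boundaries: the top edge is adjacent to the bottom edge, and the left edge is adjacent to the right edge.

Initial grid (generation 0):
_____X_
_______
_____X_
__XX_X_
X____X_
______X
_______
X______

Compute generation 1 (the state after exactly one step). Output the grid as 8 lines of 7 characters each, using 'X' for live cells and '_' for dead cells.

Answer: _______
_______
____X__
_____X_
____XX_
______X
_______
_______

Derivation:
Simulating step by step:
Generation 0 (given above): 9 live cells
Generation 1: 5 live cells
(generation 1 grid is the final answer)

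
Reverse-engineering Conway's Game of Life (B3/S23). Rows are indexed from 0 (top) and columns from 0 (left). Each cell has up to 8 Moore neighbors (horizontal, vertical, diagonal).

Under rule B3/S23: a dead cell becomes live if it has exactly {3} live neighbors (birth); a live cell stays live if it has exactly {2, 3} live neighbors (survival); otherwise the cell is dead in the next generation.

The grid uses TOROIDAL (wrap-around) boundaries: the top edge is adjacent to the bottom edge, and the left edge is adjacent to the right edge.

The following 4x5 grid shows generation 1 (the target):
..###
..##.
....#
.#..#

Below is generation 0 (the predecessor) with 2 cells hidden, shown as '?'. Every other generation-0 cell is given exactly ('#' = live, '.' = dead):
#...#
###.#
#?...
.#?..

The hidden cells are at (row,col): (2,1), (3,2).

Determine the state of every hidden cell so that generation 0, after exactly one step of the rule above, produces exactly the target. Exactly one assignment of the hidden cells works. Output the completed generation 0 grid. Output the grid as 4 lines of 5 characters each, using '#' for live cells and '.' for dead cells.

Hidden generation-0 cells (in order): (2,1), (3,2).
A hidden cell only influences target cells in its own 3x3 neighborhood. Try each of the 2^2 = 4 assignments, step the completed generation 0 forward once under B3/S23, and compare with the target:
  (2,1)=. (3,2)=. -> step gives (1,2)='.' but target has '#' -> reject
  (2,1)=. (3,2)=# -> step gives (0,2)='.' but target has '#' -> reject
  (2,1)=# (3,2)=. -> step reproduces the target at every cell -> ACCEPT
  (2,1)=# (3,2)=# -> step gives (0,2)='.' but target has '#' -> reject
Unique solution: (2,1)=live, (3,2)=dead.
Check: live-neighbor counts of every cell in the completed generation 0:
55333
65234
55423
53213
Applying B3/S23 to generation 0 with these counts gives:
..###
..##.
....#
.#..#
which matches the target exactly.

Answer: #...#
###.#
##...
.#...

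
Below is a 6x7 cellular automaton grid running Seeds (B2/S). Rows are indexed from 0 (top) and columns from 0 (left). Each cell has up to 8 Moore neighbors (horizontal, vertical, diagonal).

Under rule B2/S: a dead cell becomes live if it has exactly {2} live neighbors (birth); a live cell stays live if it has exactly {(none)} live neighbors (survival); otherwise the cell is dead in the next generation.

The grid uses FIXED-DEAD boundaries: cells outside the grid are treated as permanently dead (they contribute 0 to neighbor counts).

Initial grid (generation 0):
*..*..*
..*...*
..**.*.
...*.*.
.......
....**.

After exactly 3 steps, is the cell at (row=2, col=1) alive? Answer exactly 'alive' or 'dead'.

Answer: alive

Derivation:
Simulating step by step:
Generation 0 (given above): 12 live cells
Generation 1: 7 live cells
.**..*.
.......
.*.....
......*
...*..*
.......
Generation 2: 4 live cells
.......
*......
.......
..*..*.
.....*.
.......
Generation 3: 5 live cells
.......
.......
.*.....
....*.*
....*.*
.......

Cell (2,1) at generation 3: 1 -> alive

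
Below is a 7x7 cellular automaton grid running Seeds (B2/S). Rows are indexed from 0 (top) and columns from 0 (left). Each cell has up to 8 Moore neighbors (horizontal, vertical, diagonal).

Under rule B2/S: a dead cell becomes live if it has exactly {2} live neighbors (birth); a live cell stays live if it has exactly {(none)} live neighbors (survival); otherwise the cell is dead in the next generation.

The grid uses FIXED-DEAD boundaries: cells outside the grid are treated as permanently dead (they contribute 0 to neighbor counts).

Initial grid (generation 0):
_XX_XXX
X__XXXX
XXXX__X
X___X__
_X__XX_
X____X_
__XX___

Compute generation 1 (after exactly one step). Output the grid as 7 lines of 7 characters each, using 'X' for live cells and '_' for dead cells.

Simulating step by step:
Generation 0 (given above): 24 live cells
Generation 1: 7 live cells
(generation 1 grid is the final answer)

Answer: X______
_______
_______
______X
___X__X
______X
_X__X__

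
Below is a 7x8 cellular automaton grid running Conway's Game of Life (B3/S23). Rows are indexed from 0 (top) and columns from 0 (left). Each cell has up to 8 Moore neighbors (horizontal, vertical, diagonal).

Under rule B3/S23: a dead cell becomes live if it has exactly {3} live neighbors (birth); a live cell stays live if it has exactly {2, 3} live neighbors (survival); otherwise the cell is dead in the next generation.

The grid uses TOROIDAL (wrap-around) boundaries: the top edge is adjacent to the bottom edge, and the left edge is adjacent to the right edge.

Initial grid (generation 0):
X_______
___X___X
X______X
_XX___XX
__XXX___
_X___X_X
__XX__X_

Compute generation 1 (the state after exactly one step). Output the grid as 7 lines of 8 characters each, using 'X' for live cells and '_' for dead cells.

Simulating step by step:
Generation 0 (given above): 18 live cells
Generation 1: 22 live cells
(generation 1 grid is the final answer)

Answer: __XX___X
_______X
_XX_____
_XX___XX
___XXX_X
_X___XX_
XXX___XX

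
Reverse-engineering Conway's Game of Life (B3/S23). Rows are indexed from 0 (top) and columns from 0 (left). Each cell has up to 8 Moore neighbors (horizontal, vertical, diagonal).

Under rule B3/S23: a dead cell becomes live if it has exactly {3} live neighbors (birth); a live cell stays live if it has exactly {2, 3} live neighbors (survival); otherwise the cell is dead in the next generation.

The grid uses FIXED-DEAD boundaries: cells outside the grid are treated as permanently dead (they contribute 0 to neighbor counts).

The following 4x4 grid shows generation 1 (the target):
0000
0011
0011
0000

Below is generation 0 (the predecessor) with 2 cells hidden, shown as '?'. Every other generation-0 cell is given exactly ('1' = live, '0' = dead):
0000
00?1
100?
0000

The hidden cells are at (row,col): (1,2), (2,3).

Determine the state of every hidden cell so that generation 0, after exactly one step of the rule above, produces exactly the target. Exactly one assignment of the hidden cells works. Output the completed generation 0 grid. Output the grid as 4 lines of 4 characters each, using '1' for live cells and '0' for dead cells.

Hidden generation-0 cells (in order): (1,2), (2,3).
A hidden cell only influences target cells in its own 3x3 neighborhood. Try each of the 2^2 = 4 assignments, step the completed generation 0 forward once under B3/S23, and compare with the target:
  (1,2)=0 (2,3)=0 -> step gives (1,2)='0' but target has '1' -> reject
  (1,2)=0 (2,3)=1 -> step gives (1,2)='0' but target has '1' -> reject
  (1,2)=1 (2,3)=0 -> step gives (1,2)='0' but target has '1' -> reject
  (1,2)=1 (2,3)=1 -> step reproduces the target at every cell -> ACCEPT
Unique solution: (1,2)=live, (2,3)=live.
Check: live-neighbor counts of every cell in the completed generation 0:
0122
1222
0232
1111
Applying B3/S23 to generation 0 with these counts gives:
0000
0011
0011
0000
which matches the target exactly.

Answer: 0000
0011
1001
0000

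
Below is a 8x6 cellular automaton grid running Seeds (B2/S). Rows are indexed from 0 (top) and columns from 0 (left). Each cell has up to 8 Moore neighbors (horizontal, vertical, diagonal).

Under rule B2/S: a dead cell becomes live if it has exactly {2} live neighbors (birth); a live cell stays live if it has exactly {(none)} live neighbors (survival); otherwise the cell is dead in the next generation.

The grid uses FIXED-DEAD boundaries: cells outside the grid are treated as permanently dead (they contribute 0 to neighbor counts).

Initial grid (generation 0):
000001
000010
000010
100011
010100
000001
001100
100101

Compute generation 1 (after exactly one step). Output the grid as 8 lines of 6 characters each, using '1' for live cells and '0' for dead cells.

Answer: 000010
000100
000000
011000
101000
010000
010001
010000

Derivation:
Simulating step by step:
Generation 0 (given above): 14 live cells
Generation 1: 10 live cells
(generation 1 grid is the final answer)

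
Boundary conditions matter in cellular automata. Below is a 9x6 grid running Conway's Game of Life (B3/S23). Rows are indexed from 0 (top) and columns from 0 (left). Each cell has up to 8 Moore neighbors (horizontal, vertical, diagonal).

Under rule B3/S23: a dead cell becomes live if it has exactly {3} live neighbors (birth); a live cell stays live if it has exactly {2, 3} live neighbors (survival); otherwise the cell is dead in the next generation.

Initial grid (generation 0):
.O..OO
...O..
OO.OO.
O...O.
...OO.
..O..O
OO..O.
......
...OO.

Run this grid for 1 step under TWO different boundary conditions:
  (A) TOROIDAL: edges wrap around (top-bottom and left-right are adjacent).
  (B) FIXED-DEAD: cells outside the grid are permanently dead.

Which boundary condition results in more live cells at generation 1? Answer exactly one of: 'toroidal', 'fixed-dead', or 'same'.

Answer: toroidal

Derivation:
Under TOROIDAL boundary, generation 1:
..O..O
.O.O..
OOOOO.
OOO...
...OO.
OOO..O
OO...O
...OOO
...OOO
Population = 27

Under FIXED-DEAD boundary, generation 1:
....O.
OO.O.O
OOOOO.
OOO..O
...OOO
.OO..O
.O....
...OO.
......
Population = 23

Comparison: toroidal=27, fixed-dead=23 -> toroidal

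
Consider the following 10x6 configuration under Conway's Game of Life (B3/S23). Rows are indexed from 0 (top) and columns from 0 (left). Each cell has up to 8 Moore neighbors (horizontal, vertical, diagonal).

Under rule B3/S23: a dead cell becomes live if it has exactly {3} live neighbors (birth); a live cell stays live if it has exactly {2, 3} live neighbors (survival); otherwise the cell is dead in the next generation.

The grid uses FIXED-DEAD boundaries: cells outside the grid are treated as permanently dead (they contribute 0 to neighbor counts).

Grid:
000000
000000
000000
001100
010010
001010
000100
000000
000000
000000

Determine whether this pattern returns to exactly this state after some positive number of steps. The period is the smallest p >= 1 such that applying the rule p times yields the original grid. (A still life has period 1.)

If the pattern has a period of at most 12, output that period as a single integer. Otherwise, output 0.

Answer: 1

Derivation:
Simulating and comparing each generation to the original:
Gen 0 (original, given above): 7 live cells
Gen 1: 7 live cells, MATCHES original -> period = 1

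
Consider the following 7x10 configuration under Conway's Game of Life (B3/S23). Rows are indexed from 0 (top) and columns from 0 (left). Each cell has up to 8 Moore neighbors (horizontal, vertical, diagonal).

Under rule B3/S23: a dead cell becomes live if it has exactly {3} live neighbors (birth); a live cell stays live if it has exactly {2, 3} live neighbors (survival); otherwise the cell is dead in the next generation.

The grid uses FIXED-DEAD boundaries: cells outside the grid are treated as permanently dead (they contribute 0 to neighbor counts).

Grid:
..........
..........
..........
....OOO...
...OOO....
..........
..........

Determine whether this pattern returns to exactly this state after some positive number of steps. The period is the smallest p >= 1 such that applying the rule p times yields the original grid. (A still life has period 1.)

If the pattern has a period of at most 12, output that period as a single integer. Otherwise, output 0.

Simulating and comparing each generation to the original:
Gen 0 (original, given above): 6 live cells
Gen 1: 6 live cells, differs from original
Gen 2: 6 live cells, MATCHES original -> period = 2

Answer: 2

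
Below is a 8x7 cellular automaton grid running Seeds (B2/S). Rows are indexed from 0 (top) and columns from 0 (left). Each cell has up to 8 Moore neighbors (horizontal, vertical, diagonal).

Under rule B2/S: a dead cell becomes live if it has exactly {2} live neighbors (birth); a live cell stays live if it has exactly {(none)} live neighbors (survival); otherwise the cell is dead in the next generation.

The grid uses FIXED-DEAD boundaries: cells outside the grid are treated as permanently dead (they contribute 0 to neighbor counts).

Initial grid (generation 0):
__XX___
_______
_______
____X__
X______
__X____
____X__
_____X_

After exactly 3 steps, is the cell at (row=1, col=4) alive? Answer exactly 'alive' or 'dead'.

Simulating step by step:
Generation 0 (given above): 7 live cells
Generation 1: 9 live cells
_______
__XX___
_______
_______
_X_X___
_X_X___
___X_X_
____X__
Generation 2: 10 live cells
__XX___
_______
__XX___
__X____
X___X__
X______
_______
___X_X_
Generation 3: 8 live cells
_______
_X__X__
_X_____
____X__
___X___
_X_____
____X__
____X__

Cell (1,4) at generation 3: 1 -> alive

Answer: alive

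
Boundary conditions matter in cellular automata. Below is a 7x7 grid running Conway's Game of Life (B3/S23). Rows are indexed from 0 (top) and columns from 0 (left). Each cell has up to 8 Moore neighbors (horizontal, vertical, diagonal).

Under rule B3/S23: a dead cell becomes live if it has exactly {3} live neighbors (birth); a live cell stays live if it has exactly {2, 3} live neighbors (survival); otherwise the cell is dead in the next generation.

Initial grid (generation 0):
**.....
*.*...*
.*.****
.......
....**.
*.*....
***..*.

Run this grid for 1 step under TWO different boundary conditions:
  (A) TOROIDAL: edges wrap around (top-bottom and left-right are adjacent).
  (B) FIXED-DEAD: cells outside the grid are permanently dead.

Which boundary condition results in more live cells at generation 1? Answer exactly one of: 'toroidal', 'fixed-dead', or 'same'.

Under TOROIDAL boundary, generation 1:
.......
..***..
.******
...*..*
.......
*.****.
..*....
Population = 17

Under FIXED-DEAD boundary, generation 1:
**.....
*.***.*
.******
...*..*
.......
*.****.
*.*....
Population = 22

Comparison: toroidal=17, fixed-dead=22 -> fixed-dead

Answer: fixed-dead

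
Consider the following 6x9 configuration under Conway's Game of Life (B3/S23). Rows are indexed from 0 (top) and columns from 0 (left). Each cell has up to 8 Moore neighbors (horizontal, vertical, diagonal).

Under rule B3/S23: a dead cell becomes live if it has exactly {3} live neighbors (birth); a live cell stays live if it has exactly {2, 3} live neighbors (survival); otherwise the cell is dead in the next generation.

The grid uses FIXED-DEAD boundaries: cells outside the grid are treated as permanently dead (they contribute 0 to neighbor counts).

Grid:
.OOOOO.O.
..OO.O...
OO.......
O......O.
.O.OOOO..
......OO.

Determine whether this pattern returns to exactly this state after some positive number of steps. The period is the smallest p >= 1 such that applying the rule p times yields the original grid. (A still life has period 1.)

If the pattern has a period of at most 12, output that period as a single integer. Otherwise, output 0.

Simulating and comparing each generation to the original:
Gen 0 (original, given above): 20 live cells
Gen 1: 19 live cells, differs from original
Gen 2: 17 live cells, differs from original
Gen 3: 14 live cells, differs from original
Gen 4: 17 live cells, differs from original
Gen 5: 19 live cells, differs from original
Gen 6: 20 live cells, differs from original
Gen 7: 18 live cells, differs from original
Gen 8: 20 live cells, differs from original
Gen 9: 17 live cells, differs from original
Gen 10: 20 live cells, differs from original
Gen 11: 14 live cells, differs from original
Gen 12: 13 live cells, differs from original
No period found within 12 steps.

Answer: 0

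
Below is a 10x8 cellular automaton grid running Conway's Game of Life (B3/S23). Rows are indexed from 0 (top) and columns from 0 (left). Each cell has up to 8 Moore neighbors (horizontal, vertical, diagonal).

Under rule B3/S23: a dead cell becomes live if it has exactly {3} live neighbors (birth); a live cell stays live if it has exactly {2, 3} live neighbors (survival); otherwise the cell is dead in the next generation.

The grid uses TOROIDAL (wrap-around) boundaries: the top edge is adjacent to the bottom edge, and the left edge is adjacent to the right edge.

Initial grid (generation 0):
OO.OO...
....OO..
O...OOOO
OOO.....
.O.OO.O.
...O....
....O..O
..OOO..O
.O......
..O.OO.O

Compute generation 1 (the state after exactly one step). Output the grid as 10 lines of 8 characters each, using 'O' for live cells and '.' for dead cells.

Answer: OOO...O.
.O......
O..OO.OO
..O.....
OO.OO...
..OO.O..
..O.O...
O.OOO...
OO...OO.
..O.OO..

Derivation:
Simulating step by step:
Generation 0 (given above): 30 live cells
Generation 1: 31 live cells
(generation 1 grid is the final answer)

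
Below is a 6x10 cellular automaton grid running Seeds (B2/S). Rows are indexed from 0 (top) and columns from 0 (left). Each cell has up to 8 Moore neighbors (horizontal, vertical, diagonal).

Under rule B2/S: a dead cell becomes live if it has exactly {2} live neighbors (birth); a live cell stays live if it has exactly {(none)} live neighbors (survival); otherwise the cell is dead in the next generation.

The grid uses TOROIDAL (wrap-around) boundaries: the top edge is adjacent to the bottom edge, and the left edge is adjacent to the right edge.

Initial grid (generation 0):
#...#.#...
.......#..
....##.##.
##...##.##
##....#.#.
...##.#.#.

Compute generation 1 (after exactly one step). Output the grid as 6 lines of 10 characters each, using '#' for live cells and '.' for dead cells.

Answer: ........##
...#.....#
.#........
..#.......
...#......
..#.......

Derivation:
Simulating step by step:
Generation 0 (given above): 22 live cells
Generation 1: 8 live cells
(generation 1 grid is the final answer)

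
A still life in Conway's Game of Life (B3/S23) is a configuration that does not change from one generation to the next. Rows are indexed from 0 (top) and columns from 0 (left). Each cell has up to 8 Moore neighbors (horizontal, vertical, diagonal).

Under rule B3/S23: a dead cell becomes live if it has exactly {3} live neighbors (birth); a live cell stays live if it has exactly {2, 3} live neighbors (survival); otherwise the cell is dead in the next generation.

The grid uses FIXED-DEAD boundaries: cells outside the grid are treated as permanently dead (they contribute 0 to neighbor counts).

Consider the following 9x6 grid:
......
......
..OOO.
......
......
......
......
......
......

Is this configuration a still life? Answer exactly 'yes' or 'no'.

Compute generation 1 and compare to generation 0 (given above):
Generation 1:
......
...O..
...O..
...O..
......
......
......
......
......
Cell (1,3) differs: gen0=0 vs gen1=1 -> NOT a still life.

Answer: no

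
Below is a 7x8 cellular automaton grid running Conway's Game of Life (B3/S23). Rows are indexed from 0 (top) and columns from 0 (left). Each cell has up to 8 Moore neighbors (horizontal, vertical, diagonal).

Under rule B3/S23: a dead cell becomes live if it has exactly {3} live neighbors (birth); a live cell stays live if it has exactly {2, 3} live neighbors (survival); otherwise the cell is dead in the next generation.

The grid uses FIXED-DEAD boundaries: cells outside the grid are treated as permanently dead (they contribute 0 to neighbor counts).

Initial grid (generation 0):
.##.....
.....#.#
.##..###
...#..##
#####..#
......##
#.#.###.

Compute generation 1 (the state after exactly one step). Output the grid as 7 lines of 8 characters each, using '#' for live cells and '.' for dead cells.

Answer: ........
.....#.#
..#.##..
#.......
.#####..
#......#
.....###

Derivation:
Simulating step by step:
Generation 0 (given above): 25 live cells
Generation 1: 16 live cells
(generation 1 grid is the final answer)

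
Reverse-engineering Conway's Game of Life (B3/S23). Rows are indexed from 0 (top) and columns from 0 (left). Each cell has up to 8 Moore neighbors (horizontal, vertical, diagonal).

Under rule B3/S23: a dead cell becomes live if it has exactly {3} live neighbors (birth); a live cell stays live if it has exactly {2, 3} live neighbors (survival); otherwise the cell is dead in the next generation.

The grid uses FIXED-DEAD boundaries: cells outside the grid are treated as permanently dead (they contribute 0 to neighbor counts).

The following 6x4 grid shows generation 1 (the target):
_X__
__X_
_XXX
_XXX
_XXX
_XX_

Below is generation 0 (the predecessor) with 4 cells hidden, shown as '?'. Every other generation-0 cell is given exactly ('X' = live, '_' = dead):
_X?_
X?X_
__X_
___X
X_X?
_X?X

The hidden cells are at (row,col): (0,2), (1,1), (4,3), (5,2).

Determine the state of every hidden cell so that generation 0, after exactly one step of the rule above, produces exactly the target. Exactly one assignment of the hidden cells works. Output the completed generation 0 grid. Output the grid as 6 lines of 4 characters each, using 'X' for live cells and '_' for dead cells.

Answer: _X__
X_X_
__X_
___X
X_X_
_X_X

Derivation:
Hidden generation-0 cells (in order): (0,2), (1,1), (4,3), (5,2).
A hidden cell only influences target cells in its own 3x3 neighborhood. Try each of the 2^4 = 16 assignments, step the completed generation 0 forward once under B3/S23, and compare with the target:
  (0,2)=_ (1,1)=_ (4,3)=_ (5,2)=_ -> step reproduces the target at every cell -> ACCEPT
  (0,2)=_ (1,1)=_ (4,3)=_ (5,2)=X -> step gives (4,1)='_' but target has 'X' -> reject
  (0,2)=_ (1,1)=_ (4,3)=X (5,2)=_ -> step gives (3,2)='_' but target has 'X' -> reject
  (0,2)=_ (1,1)=_ (4,3)=X (5,2)=X -> step gives (3,2)='_' but target has 'X' -> reject
  (0,2)=_ (1,1)=X (4,3)=_ (5,2)=_ -> step gives (0,0)='X' but target has '_' -> reject
  (0,2)=_ (1,1)=X (4,3)=_ (5,2)=X -> step gives (0,0)='X' but target has '_' -> reject
  (0,2)=_ (1,1)=X (4,3)=X (5,2)=_ -> step gives (0,0)='X' but target has '_' -> reject
  (0,2)=_ (1,1)=X (4,3)=X (5,2)=X -> step gives (0,0)='X' but target has '_' -> reject
  (0,2)=X (1,1)=_ (4,3)=_ (5,2)=_ -> step gives (0,2)='X' but target has '_' -> reject
  (0,2)=X (1,1)=_ (4,3)=_ (5,2)=X -> step gives (0,2)='X' but target has '_' -> reject
  (0,2)=X (1,1)=_ (4,3)=X (5,2)=_ -> step gives (0,2)='X' but target has '_' -> reject
  (0,2)=X (1,1)=_ (4,3)=X (5,2)=X -> step gives (0,2)='X' but target has '_' -> reject
  (0,2)=X (1,1)=X (4,3)=_ (5,2)=_ -> step gives (0,0)='X' but target has '_' -> reject
  (0,2)=X (1,1)=X (4,3)=_ (5,2)=X -> step gives (0,0)='X' but target has '_' -> reject
  (0,2)=X (1,1)=X (4,3)=X (5,2)=_ -> step gives (0,0)='X' but target has '_' -> reject
  (0,2)=X (1,1)=X (4,3)=X (5,2)=X -> step gives (0,0)='X' but target has '_' -> reject
Unique solution: (0,2)=dead, (1,1)=dead, (4,3)=dead, (5,2)=dead.
Check: live-neighbor counts of every cell in the completed generation 0:
2221
1422
1323
1332
1333
2231
Applying B3/S23 to generation 0 with these counts gives:
_X__
__X_
_XXX
_XXX
_XXX
_XX_
which matches the target exactly.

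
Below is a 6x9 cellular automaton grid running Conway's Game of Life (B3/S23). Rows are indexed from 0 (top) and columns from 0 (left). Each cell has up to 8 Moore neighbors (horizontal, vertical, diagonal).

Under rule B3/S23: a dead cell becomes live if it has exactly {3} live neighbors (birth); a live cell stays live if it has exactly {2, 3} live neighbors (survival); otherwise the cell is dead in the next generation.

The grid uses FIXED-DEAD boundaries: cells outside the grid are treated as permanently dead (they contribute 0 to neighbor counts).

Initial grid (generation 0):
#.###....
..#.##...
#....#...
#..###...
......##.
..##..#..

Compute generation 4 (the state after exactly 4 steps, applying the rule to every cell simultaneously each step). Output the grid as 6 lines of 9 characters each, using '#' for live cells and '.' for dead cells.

Answer: .........
......##.
.......#.
.......#.
........#
......###

Derivation:
Simulating step by step:
Generation 0 (given above): 18 live cells
Generation 1: 15 live cells
.##.##...
..#..#...
.#....#..
....##...
..#...##.
......##.
Generation 2: 17 live cells
.#####...
..#####..
....#.#..
.....#.#.
.......#.
......##.
Generation 3: 11 live cells
.#....#..
.#....#..
.......#.
.....#.#.
.......##
......##.
Generation 4: 8 live cells
(generation 4 grid is the final answer)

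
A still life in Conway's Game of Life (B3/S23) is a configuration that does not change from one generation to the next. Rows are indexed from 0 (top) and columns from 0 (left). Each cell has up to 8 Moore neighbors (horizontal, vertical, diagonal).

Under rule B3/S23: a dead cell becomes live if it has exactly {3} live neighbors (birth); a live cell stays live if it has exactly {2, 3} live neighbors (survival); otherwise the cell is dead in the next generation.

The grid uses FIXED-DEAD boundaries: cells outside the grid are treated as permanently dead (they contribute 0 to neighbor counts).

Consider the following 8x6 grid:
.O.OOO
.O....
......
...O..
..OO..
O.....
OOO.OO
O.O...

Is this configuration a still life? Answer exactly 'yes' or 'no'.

Answer: no

Derivation:
Compute generation 1 and compare to generation 0 (given above):
Generation 1:
..O.O.
..O.O.
......
..OO..
..OO..
O...O.
O.OO..
O.OO..
Cell (0,1) differs: gen0=1 vs gen1=0 -> NOT a still life.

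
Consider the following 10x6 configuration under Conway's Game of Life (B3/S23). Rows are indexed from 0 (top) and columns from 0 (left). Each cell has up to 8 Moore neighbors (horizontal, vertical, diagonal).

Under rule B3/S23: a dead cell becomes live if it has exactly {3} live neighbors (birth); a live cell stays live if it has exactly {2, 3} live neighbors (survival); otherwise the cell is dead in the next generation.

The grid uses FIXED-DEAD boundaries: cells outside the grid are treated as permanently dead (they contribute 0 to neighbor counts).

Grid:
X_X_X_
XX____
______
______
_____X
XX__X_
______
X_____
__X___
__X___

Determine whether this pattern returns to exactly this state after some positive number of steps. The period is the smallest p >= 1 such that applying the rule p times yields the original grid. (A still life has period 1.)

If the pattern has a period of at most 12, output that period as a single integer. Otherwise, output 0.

Answer: 0

Derivation:
Simulating and comparing each generation to the original:
Gen 0 (original, given above): 12 live cells
Gen 1: 6 live cells, differs from original
Gen 2: 6 live cells, differs from original
Gen 3: 4 live cells, differs from original
Gen 4: 4 live cells, differs from original
Gen 5: 4 live cells, differs from original
Gen 6: 4 live cells, differs from original
Gen 7: 4 live cells, differs from original
Gen 8: 4 live cells, differs from original
Gen 9: 4 live cells, differs from original
Gen 10: 4 live cells, differs from original
Gen 11: 4 live cells, differs from original
Gen 12: 4 live cells, differs from original
No period found within 12 steps.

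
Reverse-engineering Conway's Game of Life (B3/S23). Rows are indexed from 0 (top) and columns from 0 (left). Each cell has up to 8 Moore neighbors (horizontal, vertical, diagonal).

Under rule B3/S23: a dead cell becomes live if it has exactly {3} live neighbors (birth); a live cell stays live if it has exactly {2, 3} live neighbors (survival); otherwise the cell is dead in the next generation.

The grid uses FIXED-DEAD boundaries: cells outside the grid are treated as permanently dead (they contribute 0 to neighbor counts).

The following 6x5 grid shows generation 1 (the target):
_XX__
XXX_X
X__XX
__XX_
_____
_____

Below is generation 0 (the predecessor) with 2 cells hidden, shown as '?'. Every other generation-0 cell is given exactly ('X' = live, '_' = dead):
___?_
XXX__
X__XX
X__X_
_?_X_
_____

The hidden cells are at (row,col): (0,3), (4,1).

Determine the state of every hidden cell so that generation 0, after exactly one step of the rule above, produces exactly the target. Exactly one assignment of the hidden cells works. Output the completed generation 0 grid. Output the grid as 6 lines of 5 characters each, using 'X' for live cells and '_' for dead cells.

Answer: ___X_
XXX__
X__XX
X__X_
___X_
_____

Derivation:
Hidden generation-0 cells (in order): (0,3), (4,1).
A hidden cell only influences target cells in its own 3x3 neighborhood. Try each of the 2^2 = 4 assignments, step the completed generation 0 forward once under B3/S23, and compare with the target:
  (0,3)=_ (4,1)=_ -> step gives (0,2)='_' but target has 'X' -> reject
  (0,3)=_ (4,1)=X -> step gives (0,2)='_' but target has 'X' -> reject
  (0,3)=X (4,1)=_ -> step reproduces the target at every cell -> ACCEPT
  (0,3)=X (4,1)=X -> step gives (3,0)='X' but target has '_' -> reject
Unique solution: (0,3)=live, (4,1)=dead.
Check: live-neighbor counts of every cell in the completed generation 0:
23311
23343
35432
12334
11212
00111
Applying B3/S23 to generation 0 with these counts gives:
_XX__
XXX_X
X__XX
__XX_
_____
_____
which matches the target exactly.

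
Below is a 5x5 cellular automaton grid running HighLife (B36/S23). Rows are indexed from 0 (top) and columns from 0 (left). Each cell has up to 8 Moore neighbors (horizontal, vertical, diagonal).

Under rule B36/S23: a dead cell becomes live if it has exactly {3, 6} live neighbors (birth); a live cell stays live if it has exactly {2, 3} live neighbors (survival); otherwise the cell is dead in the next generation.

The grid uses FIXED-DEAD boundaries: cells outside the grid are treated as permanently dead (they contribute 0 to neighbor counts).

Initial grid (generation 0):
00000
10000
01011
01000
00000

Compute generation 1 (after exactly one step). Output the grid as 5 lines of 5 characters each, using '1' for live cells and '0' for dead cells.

Simulating step by step:
Generation 0 (given above): 5 live cells
Generation 1: 4 live cells
(generation 1 grid is the final answer)

Answer: 00000
00000
11100
00100
00000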